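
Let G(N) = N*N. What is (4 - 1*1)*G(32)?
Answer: 3072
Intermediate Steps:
G(N) = N²
(4 - 1*1)*G(32) = (4 - 1*1)*32² = (4 - 1)*1024 = 3*1024 = 3072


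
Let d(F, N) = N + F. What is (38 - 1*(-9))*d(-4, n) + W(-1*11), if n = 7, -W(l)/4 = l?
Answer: 185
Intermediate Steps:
W(l) = -4*l
d(F, N) = F + N
(38 - 1*(-9))*d(-4, n) + W(-1*11) = (38 - 1*(-9))*(-4 + 7) - (-4)*11 = (38 + 9)*3 - 4*(-11) = 47*3 + 44 = 141 + 44 = 185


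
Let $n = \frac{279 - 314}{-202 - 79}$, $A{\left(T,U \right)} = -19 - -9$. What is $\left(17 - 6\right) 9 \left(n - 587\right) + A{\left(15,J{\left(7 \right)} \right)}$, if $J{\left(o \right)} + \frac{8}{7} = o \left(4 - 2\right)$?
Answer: $- \frac{16329098}{281} \approx -58111.0$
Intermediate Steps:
$J{\left(o \right)} = - \frac{8}{7} + 2 o$ ($J{\left(o \right)} = - \frac{8}{7} + o \left(4 - 2\right) = - \frac{8}{7} + o 2 = - \frac{8}{7} + 2 o$)
$A{\left(T,U \right)} = -10$ ($A{\left(T,U \right)} = -19 + 9 = -10$)
$n = \frac{35}{281}$ ($n = - \frac{35}{-281} = \left(-35\right) \left(- \frac{1}{281}\right) = \frac{35}{281} \approx 0.12456$)
$\left(17 - 6\right) 9 \left(n - 587\right) + A{\left(15,J{\left(7 \right)} \right)} = \left(17 - 6\right) 9 \left(\frac{35}{281} - 587\right) - 10 = 11 \cdot 9 \left(\frac{35}{281} - 587\right) - 10 = 99 \left(- \frac{164912}{281}\right) - 10 = - \frac{16326288}{281} - 10 = - \frac{16329098}{281}$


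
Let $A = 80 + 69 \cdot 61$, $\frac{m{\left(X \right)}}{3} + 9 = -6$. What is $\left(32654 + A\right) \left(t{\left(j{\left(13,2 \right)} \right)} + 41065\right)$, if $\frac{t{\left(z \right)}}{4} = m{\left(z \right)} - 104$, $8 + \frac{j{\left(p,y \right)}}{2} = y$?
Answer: $1495046267$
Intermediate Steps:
$j{\left(p,y \right)} = -16 + 2 y$
$m{\left(X \right)} = -45$ ($m{\left(X \right)} = -27 + 3 \left(-6\right) = -27 - 18 = -45$)
$t{\left(z \right)} = -596$ ($t{\left(z \right)} = 4 \left(-45 - 104\right) = 4 \left(-149\right) = -596$)
$A = 4289$ ($A = 80 + 4209 = 4289$)
$\left(32654 + A\right) \left(t{\left(j{\left(13,2 \right)} \right)} + 41065\right) = \left(32654 + 4289\right) \left(-596 + 41065\right) = 36943 \cdot 40469 = 1495046267$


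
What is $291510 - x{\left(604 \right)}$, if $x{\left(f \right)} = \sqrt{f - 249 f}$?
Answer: $291510 - 4 i \sqrt{9362} \approx 2.9151 \cdot 10^{5} - 387.03 i$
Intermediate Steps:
$x{\left(f \right)} = 2 \sqrt{62} \sqrt{- f}$ ($x{\left(f \right)} = \sqrt{- 248 f} = 2 \sqrt{62} \sqrt{- f}$)
$291510 - x{\left(604 \right)} = 291510 - 2 \sqrt{62} \sqrt{\left(-1\right) 604} = 291510 - 2 \sqrt{62} \sqrt{-604} = 291510 - 2 \sqrt{62} \cdot 2 i \sqrt{151} = 291510 - 4 i \sqrt{9362}$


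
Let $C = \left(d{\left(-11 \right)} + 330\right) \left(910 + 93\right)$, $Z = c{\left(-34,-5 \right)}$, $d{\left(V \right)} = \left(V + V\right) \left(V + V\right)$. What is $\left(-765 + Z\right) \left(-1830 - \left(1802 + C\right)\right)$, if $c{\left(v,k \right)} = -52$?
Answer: $670000458$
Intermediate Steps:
$d{\left(V \right)} = 4 V^{2}$ ($d{\left(V \right)} = 2 V 2 V = 4 V^{2}$)
$Z = -52$
$C = 816442$ ($C = \left(4 \left(-11\right)^{2} + 330\right) \left(910 + 93\right) = \left(4 \cdot 121 + 330\right) 1003 = \left(484 + 330\right) 1003 = 814 \cdot 1003 = 816442$)
$\left(-765 + Z\right) \left(-1830 - \left(1802 + C\right)\right) = \left(-765 - 52\right) \left(-1830 - 818244\right) = - 817 \left(-1830 - 818244\right) = \left(-817\right) \left(-820074\right) = 670000458$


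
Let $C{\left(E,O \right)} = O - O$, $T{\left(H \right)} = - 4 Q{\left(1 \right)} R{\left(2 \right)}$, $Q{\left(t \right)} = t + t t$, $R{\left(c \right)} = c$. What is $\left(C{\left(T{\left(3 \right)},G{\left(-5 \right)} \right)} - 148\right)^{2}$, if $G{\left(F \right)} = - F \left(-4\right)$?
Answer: $21904$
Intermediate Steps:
$G{\left(F \right)} = 4 F$
$Q{\left(t \right)} = t + t^{2}$
$T{\left(H \right)} = -16$ ($T{\left(H \right)} = - 4 \cdot 1 \left(1 + 1\right) 2 = - 4 \cdot 1 \cdot 2 \cdot 2 = \left(-4\right) 2 \cdot 2 = \left(-8\right) 2 = -16$)
$C{\left(E,O \right)} = 0$
$\left(C{\left(T{\left(3 \right)},G{\left(-5 \right)} \right)} - 148\right)^{2} = \left(0 - 148\right)^{2} = \left(-148\right)^{2} = 21904$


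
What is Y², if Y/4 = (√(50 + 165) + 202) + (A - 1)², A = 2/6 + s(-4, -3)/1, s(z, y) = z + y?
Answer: 88413184/81 + 75104*√215/9 ≈ 1.2139e+6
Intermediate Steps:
s(z, y) = y + z
A = -20/3 (A = 2/6 + (-3 - 4)/1 = 2*(⅙) - 7*1 = ⅓ - 7 = -20/3 ≈ -6.6667)
Y = 9388/9 + 4*√215 (Y = 4*((√(50 + 165) + 202) + (-20/3 - 1)²) = 4*((√215 + 202) + (-23/3)²) = 4*((202 + √215) + 529/9) = 4*(2347/9 + √215) = 9388/9 + 4*√215 ≈ 1101.8)
Y² = (9388/9 + 4*√215)²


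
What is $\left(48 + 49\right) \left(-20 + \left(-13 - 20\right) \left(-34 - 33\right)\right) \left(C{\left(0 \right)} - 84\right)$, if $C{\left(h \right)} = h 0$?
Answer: $-17852268$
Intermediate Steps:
$C{\left(h \right)} = 0$
$\left(48 + 49\right) \left(-20 + \left(-13 - 20\right) \left(-34 - 33\right)\right) \left(C{\left(0 \right)} - 84\right) = \left(48 + 49\right) \left(-20 + \left(-13 - 20\right) \left(-34 - 33\right)\right) \left(0 - 84\right) = 97 \left(-20 - -2211\right) \left(-84\right) = 97 \left(-20 + 2211\right) \left(-84\right) = 97 \cdot 2191 \left(-84\right) = 212527 \left(-84\right) = -17852268$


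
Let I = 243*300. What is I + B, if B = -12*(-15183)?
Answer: 255096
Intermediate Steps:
B = 182196
I = 72900
I + B = 72900 + 182196 = 255096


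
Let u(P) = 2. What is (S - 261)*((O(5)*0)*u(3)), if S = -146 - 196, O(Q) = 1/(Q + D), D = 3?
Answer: 0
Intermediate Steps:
O(Q) = 1/(3 + Q) (O(Q) = 1/(Q + 3) = 1/(3 + Q))
S = -342
(S - 261)*((O(5)*0)*u(3)) = (-342 - 261)*((0/(3 + 5))*2) = -603*0/8*2 = -603*(⅛)*0*2 = -0*2 = -603*0 = 0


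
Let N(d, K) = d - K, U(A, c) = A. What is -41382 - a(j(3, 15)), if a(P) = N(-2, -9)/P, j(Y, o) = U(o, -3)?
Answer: -620737/15 ≈ -41382.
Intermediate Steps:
j(Y, o) = o
a(P) = 7/P (a(P) = (-2 - 1*(-9))/P = (-2 + 9)/P = 7/P)
-41382 - a(j(3, 15)) = -41382 - 7/15 = -620737/15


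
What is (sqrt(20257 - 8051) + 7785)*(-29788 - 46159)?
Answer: -591247395 - 75947*sqrt(12206) ≈ -5.9964e+8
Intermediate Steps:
(sqrt(20257 - 8051) + 7785)*(-29788 - 46159) = (sqrt(12206) + 7785)*(-75947) = (7785 + sqrt(12206))*(-75947) = -591247395 - 75947*sqrt(12206)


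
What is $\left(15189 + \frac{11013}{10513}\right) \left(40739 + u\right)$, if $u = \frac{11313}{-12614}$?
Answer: $\frac{41030747820478005}{66305491} \approx 6.1881 \cdot 10^{8}$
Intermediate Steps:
$u = - \frac{11313}{12614}$ ($u = 11313 \left(- \frac{1}{12614}\right) = - \frac{11313}{12614} \approx -0.89686$)
$\left(15189 + \frac{11013}{10513}\right) \left(40739 + u\right) = \left(15189 + \frac{11013}{10513}\right) \left(40739 - \frac{11313}{12614}\right) = \left(15189 + 11013 \cdot \frac{1}{10513}\right) \frac{513870433}{12614} = \left(15189 + \frac{11013}{10513}\right) \frac{513870433}{12614} = \frac{159692970}{10513} \cdot \frac{513870433}{12614} = \frac{41030747820478005}{66305491}$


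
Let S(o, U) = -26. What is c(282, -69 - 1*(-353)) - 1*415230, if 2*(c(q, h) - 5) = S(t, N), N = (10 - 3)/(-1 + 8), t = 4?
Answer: -415238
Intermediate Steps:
N = 1 (N = 7/7 = 7*(⅐) = 1)
c(q, h) = -8 (c(q, h) = 5 + (½)*(-26) = 5 - 13 = -8)
c(282, -69 - 1*(-353)) - 1*415230 = -8 - 1*415230 = -8 - 415230 = -415238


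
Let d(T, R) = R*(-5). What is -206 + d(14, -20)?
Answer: -106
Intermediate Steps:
d(T, R) = -5*R
-206 + d(14, -20) = -206 - 5*(-20) = -206 + 100 = -106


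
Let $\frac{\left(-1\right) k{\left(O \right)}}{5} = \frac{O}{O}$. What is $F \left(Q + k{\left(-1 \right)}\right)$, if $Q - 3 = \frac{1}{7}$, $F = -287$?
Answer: $533$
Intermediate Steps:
$Q = \frac{22}{7}$ ($Q = 3 + \frac{1}{7} = \frac{22}{7} \approx 3.1429$)
$k{\left(O \right)} = -5$ ($k{\left(O \right)} = - 5 \frac{O}{O} = \left(-5\right) 1 = -5$)
$F \left(Q + k{\left(-1 \right)}\right) = - 287 \left(\frac{22}{7} - 5\right) = \left(-287\right) \left(- \frac{13}{7}\right) = 533$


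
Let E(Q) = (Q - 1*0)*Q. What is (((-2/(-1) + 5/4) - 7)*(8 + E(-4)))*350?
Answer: -31500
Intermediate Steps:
E(Q) = Q² (E(Q) = (Q + 0)*Q = Q*Q = Q²)
(((-2/(-1) + 5/4) - 7)*(8 + E(-4)))*350 = (((-2/(-1) + 5/4) - 7)*(8 + (-4)²))*350 = (((-2*(-1) + 5*(¼)) - 7)*(8 + 16))*350 = (((2 + 5/4) - 7)*24)*350 = ((13/4 - 7)*24)*350 = -15/4*24*350 = -90*350 = -31500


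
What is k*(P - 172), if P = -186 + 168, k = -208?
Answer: 39520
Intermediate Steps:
P = -18
k*(P - 172) = -208*(-18 - 172) = -208*(-190) = 39520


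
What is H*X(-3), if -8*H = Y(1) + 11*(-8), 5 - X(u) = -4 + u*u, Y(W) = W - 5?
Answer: 0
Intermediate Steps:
Y(W) = -5 + W
X(u) = 9 - u² (X(u) = 5 - (-4 + u*u) = 5 - (-4 + u²) = 5 + (4 - u²) = 9 - u²)
H = 23/2 (H = -((-5 + 1) + 11*(-8))/8 = -(-4 - 88)/8 = -⅛*(-92) = 23/2 ≈ 11.500)
H*X(-3) = 23*(9 - 1*(-3)²)/2 = 23*(9 - 1*9)/2 = 23*(9 - 9)/2 = (23/2)*0 = 0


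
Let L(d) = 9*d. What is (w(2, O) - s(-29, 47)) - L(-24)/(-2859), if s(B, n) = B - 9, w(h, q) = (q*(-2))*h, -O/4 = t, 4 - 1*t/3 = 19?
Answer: -650018/953 ≈ -682.08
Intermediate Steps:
t = -45 (t = 12 - 3*19 = 12 - 57 = -45)
O = 180 (O = -4*(-45) = 180)
w(h, q) = -2*h*q (w(h, q) = (-2*q)*h = -2*h*q)
s(B, n) = -9 + B
(w(2, O) - s(-29, 47)) - L(-24)/(-2859) = (-2*2*180 - (-9 - 29)) - 9*(-24)/(-2859) = (-720 - 1*(-38)) - (-216)*(-1)/2859 = (-720 + 38) - 1*72/953 = -682 - 72/953 = -650018/953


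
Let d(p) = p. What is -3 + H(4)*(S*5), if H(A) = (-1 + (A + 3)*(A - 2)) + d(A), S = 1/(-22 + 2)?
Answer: -29/4 ≈ -7.2500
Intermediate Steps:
S = -1/20 (S = 1/(-20) = -1/20 ≈ -0.050000)
H(A) = -1 + A + (-2 + A)*(3 + A) (H(A) = (-1 + (A + 3)*(A - 2)) + A = (-1 + (3 + A)*(-2 + A)) + A = (-1 + (-2 + A)*(3 + A)) + A = -1 + A + (-2 + A)*(3 + A))
-3 + H(4)*(S*5) = -3 + (-7 + 4² + 2*4)*(-1/20*5) = -3 + (-7 + 16 + 8)*(-¼) = -3 + 17*(-¼) = -3 - 17/4 = -29/4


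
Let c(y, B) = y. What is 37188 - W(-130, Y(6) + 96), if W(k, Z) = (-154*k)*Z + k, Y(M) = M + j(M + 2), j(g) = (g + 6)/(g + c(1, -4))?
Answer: -18322778/9 ≈ -2.0359e+6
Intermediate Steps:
j(g) = (6 + g)/(1 + g) (j(g) = (g + 6)/(g + 1) = (6 + g)/(1 + g))
Y(M) = M + (8 + M)/(3 + M) (Y(M) = M + (6 + (M + 2))/(1 + (M + 2)) = M + (6 + (2 + M))/(1 + (2 + M)) = M + (8 + M)/(3 + M))
W(k, Z) = k - 154*Z*k (W(k, Z) = -154*Z*k + k = k - 154*Z*k)
37188 - W(-130, Y(6) + 96) = 37188 - (-130)*(1 - 154*((8 + 6 + 6*(3 + 6))/(3 + 6) + 96)) = 37188 - (-130)*(1 - 154*((8 + 6 + 6*9)/9 + 96)) = 37188 - (-130)*(1 - 154*((8 + 6 + 54)/9 + 96)) = 37188 - (-130)*(1 - 154*((1/9)*68 + 96)) = 37188 - (-130)*(1 - 154*(68/9 + 96)) = 37188 - (-130)*(1 - 154*932/9) = 37188 - (-130)*(1 - 143528/9) = 37188 - (-130)*(-143519)/9 = 37188 - 1*18657470/9 = 37188 - 18657470/9 = -18322778/9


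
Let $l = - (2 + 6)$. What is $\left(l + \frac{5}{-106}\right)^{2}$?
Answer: $\frac{727609}{11236} \approx 64.757$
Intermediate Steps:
$l = -8$ ($l = \left(-1\right) 8 = -8$)
$\left(l + \frac{5}{-106}\right)^{2} = \left(-8 + \frac{5}{-106}\right)^{2} = \left(-8 + 5 \left(- \frac{1}{106}\right)\right)^{2} = \left(-8 - \frac{5}{106}\right)^{2} = \left(- \frac{853}{106}\right)^{2} = \frac{727609}{11236}$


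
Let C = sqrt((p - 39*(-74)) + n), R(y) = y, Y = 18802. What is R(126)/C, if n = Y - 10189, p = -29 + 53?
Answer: 42*sqrt(11523)/3841 ≈ 1.1738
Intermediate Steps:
p = 24
n = 8613 (n = 18802 - 10189 = 8613)
C = sqrt(11523) (C = sqrt((24 - 39*(-74)) + 8613) = sqrt((24 + 2886) + 8613) = sqrt(2910 + 8613) = sqrt(11523) ≈ 107.35)
R(126)/C = 126/(sqrt(11523)) = 126*(sqrt(11523)/11523) = 42*sqrt(11523)/3841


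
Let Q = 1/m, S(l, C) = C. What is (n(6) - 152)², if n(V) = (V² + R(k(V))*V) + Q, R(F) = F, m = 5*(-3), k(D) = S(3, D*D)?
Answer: 2247001/225 ≈ 9986.7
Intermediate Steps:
k(D) = D² (k(D) = D*D = D²)
m = -15
Q = -1/15 (Q = 1/(-15) = -1/15 ≈ -0.066667)
n(V) = -1/15 + V² + V³ (n(V) = (V² + V²*V) - 1/15 = (V² + V³) - 1/15 = -1/15 + V² + V³)
(n(6) - 152)² = ((-1/15 + 6² + 6³) - 152)² = ((-1/15 + 36 + 216) - 152)² = (3779/15 - 152)² = (1499/15)² = 2247001/225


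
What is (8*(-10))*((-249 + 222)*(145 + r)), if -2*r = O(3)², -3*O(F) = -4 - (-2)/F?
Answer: 935600/3 ≈ 3.1187e+5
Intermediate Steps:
O(F) = 4/3 - 2/(3*F) (O(F) = -(-4 - (-2)/F)/3 = -(-4 + 2/F)/3 = 4/3 - 2/(3*F))
r = -50/81 (r = -4*(-1 + 2*3)²/81/2 = -4*(-1 + 6)²/81/2 = -((⅔)*(⅓)*5)²/2 = -(10/9)²/2 = -½*100/81 = -50/81 ≈ -0.61728)
(8*(-10))*((-249 + 222)*(145 + r)) = (8*(-10))*((-249 + 222)*(145 - 50/81)) = -(-2160)*11695/81 = -80*(-11695/3) = 935600/3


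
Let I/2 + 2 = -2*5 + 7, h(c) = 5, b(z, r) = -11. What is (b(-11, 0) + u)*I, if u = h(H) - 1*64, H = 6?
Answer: 700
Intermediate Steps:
I = -10 (I = -4 + 2*(-2*5 + 7) = -4 + 2*(-10 + 7) = -4 + 2*(-3) = -4 - 6 = -10)
u = -59 (u = 5 - 1*64 = 5 - 64 = -59)
(b(-11, 0) + u)*I = (-11 - 59)*(-10) = -70*(-10) = 700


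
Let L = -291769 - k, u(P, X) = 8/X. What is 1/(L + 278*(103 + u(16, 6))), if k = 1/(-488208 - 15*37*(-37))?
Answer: -467673/122887784062 ≈ -3.8057e-6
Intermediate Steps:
k = -1/467673 (k = 1/(-488208 - 555*(-37)) = 1/(-488208 + 20535) = 1/(-467673) = -1/467673 ≈ -2.1382e-6)
L = -136452483536/467673 (L = -291769 - 1*(-1/467673) = -291769 + 1/467673 = -136452483536/467673 ≈ -2.9177e+5)
1/(L + 278*(103 + u(16, 6))) = 1/(-136452483536/467673 + 278*(103 + 8/6)) = 1/(-136452483536/467673 + 278*(103 + 8*(1/6))) = 1/(-136452483536/467673 + 278*(103 + 4/3)) = 1/(-136452483536/467673 + 278*(313/3)) = 1/(-136452483536/467673 + 87014/3) = 1/(-122887784062/467673) = -467673/122887784062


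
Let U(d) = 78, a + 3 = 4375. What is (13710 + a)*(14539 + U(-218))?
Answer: 264304594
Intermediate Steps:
a = 4372 (a = -3 + 4375 = 4372)
(13710 + a)*(14539 + U(-218)) = (13710 + 4372)*(14539 + 78) = 18082*14617 = 264304594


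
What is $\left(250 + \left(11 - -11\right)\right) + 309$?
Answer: $581$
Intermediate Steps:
$\left(250 + \left(11 - -11\right)\right) + 309 = \left(250 + \left(11 + 11\right)\right) + 309 = \left(250 + 22\right) + 309 = 272 + 309 = 581$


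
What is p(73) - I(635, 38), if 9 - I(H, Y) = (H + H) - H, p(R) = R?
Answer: 699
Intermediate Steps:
I(H, Y) = 9 - H (I(H, Y) = 9 - ((H + H) - H) = 9 - (2*H - H) = 9 - H)
p(73) - I(635, 38) = 73 - (9 - 1*635) = 73 - (9 - 635) = 73 - 1*(-626) = 73 + 626 = 699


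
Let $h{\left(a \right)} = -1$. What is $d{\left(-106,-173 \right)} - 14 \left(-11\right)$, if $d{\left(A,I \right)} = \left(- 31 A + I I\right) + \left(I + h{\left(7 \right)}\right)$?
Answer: $33195$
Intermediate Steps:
$d{\left(A,I \right)} = -1 + I + I^{2} - 31 A$ ($d{\left(A,I \right)} = \left(- 31 A + I I\right) + \left(I - 1\right) = \left(- 31 A + I^{2}\right) + \left(-1 + I\right) = \left(I^{2} - 31 A\right) + \left(-1 + I\right) = -1 + I + I^{2} - 31 A$)
$d{\left(-106,-173 \right)} - 14 \left(-11\right) = \left(-1 - 173 + \left(-173\right)^{2} - -3286\right) - 14 \left(-11\right) = \left(-1 - 173 + 29929 + 3286\right) - -154 = 33041 + 154 = 33195$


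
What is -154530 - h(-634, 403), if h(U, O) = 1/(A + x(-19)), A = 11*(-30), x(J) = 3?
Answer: -50531309/327 ≈ -1.5453e+5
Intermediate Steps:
A = -330
h(U, O) = -1/327 (h(U, O) = 1/(-330 + 3) = 1/(-327) = -1/327)
-154530 - h(-634, 403) = -154530 - 1*(-1/327) = -154530 + 1/327 = -50531309/327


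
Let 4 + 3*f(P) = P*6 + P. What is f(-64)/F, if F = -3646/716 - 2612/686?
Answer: 55502888/3278511 ≈ 16.929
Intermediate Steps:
f(P) = -4/3 + 7*P/3 (f(P) = -4/3 + (P*6 + P)/3 = -4/3 + (6*P + P)/3 = -4/3 + (7*P)/3 = -4/3 + 7*P/3)
F = -1092837/122794 (F = -3646*1/716 - 2612*1/686 = -1823/358 - 1306/343 = -1092837/122794 ≈ -8.8998)
f(-64)/F = (-4/3 + (7/3)*(-64))/(-1092837/122794) = (-4/3 - 448/3)*(-122794/1092837) = -452/3*(-122794/1092837) = 55502888/3278511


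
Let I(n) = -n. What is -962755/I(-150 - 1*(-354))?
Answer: 962755/204 ≈ 4719.4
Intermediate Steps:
-962755/I(-150 - 1*(-354)) = -962755*(-1/(-150 - 1*(-354))) = -962755*(-1/(-150 + 354)) = -962755/((-1*204)) = -962755/(-204) = -962755*(-1/204) = 962755/204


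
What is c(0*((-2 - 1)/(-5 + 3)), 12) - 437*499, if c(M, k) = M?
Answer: -218063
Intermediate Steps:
c(0*((-2 - 1)/(-5 + 3)), 12) - 437*499 = 0*((-2 - 1)/(-5 + 3)) - 437*499 = 0*(-3/(-2)) - 218063 = 0*(-3*(-½)) - 218063 = 0*(3/2) - 218063 = 0 - 218063 = -218063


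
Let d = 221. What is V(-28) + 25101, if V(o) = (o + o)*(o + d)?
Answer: 14293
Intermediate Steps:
V(o) = 2*o*(221 + o) (V(o) = (o + o)*(o + 221) = (2*o)*(221 + o) = 2*o*(221 + o))
V(-28) + 25101 = 2*(-28)*(221 - 28) + 25101 = 2*(-28)*193 + 25101 = -10808 + 25101 = 14293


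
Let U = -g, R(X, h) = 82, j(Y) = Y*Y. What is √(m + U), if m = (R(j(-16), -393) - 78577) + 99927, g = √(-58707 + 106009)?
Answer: √(21432 - √47302) ≈ 145.65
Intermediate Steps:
j(Y) = Y²
g = √47302 ≈ 217.49
U = -√47302 ≈ -217.49
m = 21432 (m = (82 - 78577) + 99927 = -78495 + 99927 = 21432)
√(m + U) = √(21432 - √47302)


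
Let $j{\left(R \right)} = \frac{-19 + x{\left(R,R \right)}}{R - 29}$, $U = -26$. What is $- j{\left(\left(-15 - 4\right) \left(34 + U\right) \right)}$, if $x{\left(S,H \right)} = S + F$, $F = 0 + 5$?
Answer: $- \frac{166}{181} \approx -0.91713$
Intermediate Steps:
$F = 5$
$x{\left(S,H \right)} = 5 + S$ ($x{\left(S,H \right)} = S + 5 = 5 + S$)
$j{\left(R \right)} = \frac{-14 + R}{-29 + R}$ ($j{\left(R \right)} = \frac{-19 + \left(5 + R\right)}{R - 29} = \frac{-14 + R}{-29 + R}$)
$- j{\left(\left(-15 - 4\right) \left(34 + U\right) \right)} = - \frac{-14 + \left(-15 - 4\right) \left(34 - 26\right)}{-29 + \left(-15 - 4\right) \left(34 - 26\right)} = - \frac{-14 - 152}{-29 - 152} = - \frac{-166}{-181} = - \frac{\left(-1\right) \left(-166\right)}{181} = \left(-1\right) \frac{166}{181} = - \frac{166}{181}$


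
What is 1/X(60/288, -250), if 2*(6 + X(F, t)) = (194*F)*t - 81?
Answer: -12/61183 ≈ -0.00019613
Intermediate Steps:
X(F, t) = -93/2 + 97*F*t (X(F, t) = -6 + ((194*F)*t - 81)/2 = -6 + (194*F*t - 81)/2 = -6 + (-81 + 194*F*t)/2 = -6 + (-81/2 + 97*F*t) = -93/2 + 97*F*t)
1/X(60/288, -250) = 1/(-93/2 + 97*(60/288)*(-250)) = 1/(-93/2 + 97*(60*(1/288))*(-250)) = 1/(-93/2 + 97*(5/24)*(-250)) = 1/(-93/2 - 60625/12) = 1/(-61183/12) = -12/61183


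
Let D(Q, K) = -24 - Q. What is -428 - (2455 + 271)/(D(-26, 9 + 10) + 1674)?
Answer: -360027/838 ≈ -429.63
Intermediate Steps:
-428 - (2455 + 271)/(D(-26, 9 + 10) + 1674) = -428 - (2455 + 271)/((-24 - 1*(-26)) + 1674) = -428 - 2726/((-24 + 26) + 1674) = -428 - 2726/(2 + 1674) = -428 - 2726/1676 = -428 - 1*1363/838 = -428 - 1363/838 = -360027/838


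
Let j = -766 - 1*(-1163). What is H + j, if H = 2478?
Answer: 2875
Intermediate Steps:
j = 397 (j = -766 + 1163 = 397)
H + j = 2478 + 397 = 2875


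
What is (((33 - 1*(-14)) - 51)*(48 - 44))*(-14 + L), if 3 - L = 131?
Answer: 2272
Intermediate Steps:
L = -128 (L = 3 - 1*131 = 3 - 131 = -128)
(((33 - 1*(-14)) - 51)*(48 - 44))*(-14 + L) = (((33 - 1*(-14)) - 51)*(48 - 44))*(-14 - 128) = (((33 + 14) - 51)*4)*(-142) = ((47 - 51)*4)*(-142) = -4*4*(-142) = -16*(-142) = 2272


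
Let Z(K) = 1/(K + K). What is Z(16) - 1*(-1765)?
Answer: 56481/32 ≈ 1765.0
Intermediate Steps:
Z(K) = 1/(2*K)
Z(16) - 1*(-1765) = (½)/16 - 1*(-1765) = (½)*(1/16) + 1765 = 1/32 + 1765 = 56481/32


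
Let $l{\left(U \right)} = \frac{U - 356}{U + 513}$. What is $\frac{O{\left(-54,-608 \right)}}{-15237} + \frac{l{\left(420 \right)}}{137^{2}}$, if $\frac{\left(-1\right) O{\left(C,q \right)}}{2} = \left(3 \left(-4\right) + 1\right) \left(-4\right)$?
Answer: $\frac{513995048}{88940791683} \approx 0.0057791$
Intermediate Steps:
$O{\left(C,q \right)} = -88$ ($O{\left(C,q \right)} = - 2 \left(3 \left(-4\right) + 1\right) \left(-4\right) = - 2 \left(-12 + 1\right) \left(-4\right) = - 2 \left(\left(-11\right) \left(-4\right)\right) = \left(-2\right) 44 = -88$)
$l{\left(U \right)} = \frac{-356 + U}{513 + U}$
$\frac{O{\left(-54,-608 \right)}}{-15237} + \frac{l{\left(420 \right)}}{137^{2}} = - \frac{88}{-15237} + \frac{\frac{1}{513 + 420} \left(-356 + 420\right)}{137^{2}} = \left(-88\right) \left(- \frac{1}{15237}\right) + \frac{\frac{1}{933} \cdot 64}{18769} = \frac{88}{15237} + \frac{1}{933} \cdot 64 \cdot \frac{1}{18769} = \frac{88}{15237} + \frac{64}{933} \cdot \frac{1}{18769} = \frac{88}{15237} + \frac{64}{17511477} = \frac{513995048}{88940791683}$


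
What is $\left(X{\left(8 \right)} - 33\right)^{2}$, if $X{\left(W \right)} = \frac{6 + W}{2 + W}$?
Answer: $\frac{24964}{25} \approx 998.56$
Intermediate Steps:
$X{\left(W \right)} = \frac{6 + W}{2 + W}$
$\left(X{\left(8 \right)} - 33\right)^{2} = \left(\frac{6 + 8}{2 + 8} - 33\right)^{2} = \left(\frac{1}{10} \cdot 14 - 33\right)^{2} = \left(\frac{7}{5} - 33\right)^{2} = \left(- \frac{158}{5}\right)^{2} = \frac{24964}{25}$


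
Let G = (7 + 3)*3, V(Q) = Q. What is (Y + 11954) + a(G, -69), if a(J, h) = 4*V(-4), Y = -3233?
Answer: 8705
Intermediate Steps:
G = 30 (G = 10*3 = 30)
a(J, h) = -16 (a(J, h) = 4*(-4) = -16)
(Y + 11954) + a(G, -69) = (-3233 + 11954) - 16 = 8721 - 16 = 8705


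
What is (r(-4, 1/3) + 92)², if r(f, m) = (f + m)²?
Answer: 900601/81 ≈ 11119.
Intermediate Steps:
(r(-4, 1/3) + 92)² = ((-4 + 1/3)² + 92)² = ((-4 + ⅓)² + 92)² = ((-11/3)² + 92)² = (121/9 + 92)² = (949/9)² = 900601/81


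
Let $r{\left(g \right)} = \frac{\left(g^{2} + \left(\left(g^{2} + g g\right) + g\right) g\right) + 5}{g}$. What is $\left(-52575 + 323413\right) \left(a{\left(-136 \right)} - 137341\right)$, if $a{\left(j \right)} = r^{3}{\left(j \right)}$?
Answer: $\frac{16865648289426477436290801}{1257728} \approx 1.341 \cdot 10^{19}$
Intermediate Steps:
$r{\left(g \right)} = \frac{5 + g^{2} + g \left(g + 2 g^{2}\right)}{g}$ ($r{\left(g \right)} = \frac{\left(g^{2} + \left(\left(g^{2} + g^{2}\right) + g\right) g\right) + 5}{g} = \frac{\left(g^{2} + \left(2 g^{2} + g\right) g\right) + 5}{g} = \frac{\left(g^{2} + \left(g + 2 g^{2}\right) g\right) + 5}{g} = \frac{\left(g^{2} + g \left(g + 2 g^{2}\right)\right) + 5}{g} = \frac{5 + g^{2} + g \left(g + 2 g^{2}\right)}{g}$)
$a{\left(j \right)} = \frac{\left(5 + 2 j^{2} \left(1 + j\right)\right)^{3}}{j^{3}}$ ($a{\left(j \right)} = \left(\frac{5 + 2 j^{2} \left(1 + j\right)}{j}\right)^{3} = \frac{\left(5 + 2 j^{2} \left(1 + j\right)\right)^{3}}{j^{3}}$)
$\left(-52575 + 323413\right) \left(a{\left(-136 \right)} - 137341\right) = \left(-52575 + 323413\right) \left(\frac{\left(5 + 2 \left(-136\right)^{2} \left(1 - 136\right)\right)^{3}}{-2515456} - 137341\right) = 270838 \left(- \frac{\left(5 + 2 \cdot 18496 \left(-135\right)\right)^{3}}{2515456} - 137341\right) = 270838 \left(- \frac{\left(5 - 4993920\right)^{3}}{2515456} - 137341\right) = 270838 \left(- \frac{\left(-4993915\right)^{3}}{2515456} - 137341\right) = 270838 \left(\left(- \frac{1}{2515456}\right) \left(-124544180183064335875\right) - 137341\right) = 270838 \left(\frac{124544180183064335875}{2515456} - 137341\right) = 270838 \cdot \frac{124544179837589093379}{2515456} = \frac{16865648289426477436290801}{1257728}$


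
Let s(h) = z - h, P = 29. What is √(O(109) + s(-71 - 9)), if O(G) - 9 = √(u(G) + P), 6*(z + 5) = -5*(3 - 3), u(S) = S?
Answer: √(84 + √138) ≈ 9.7850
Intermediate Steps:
z = -5 (z = -5 + (-5*(3 - 3))/6 = -5 + (-5*0)/6 = -5 + (⅙)*0 = -5 + 0 = -5)
O(G) = 9 + √(29 + G) (O(G) = 9 + √(G + 29) = 9 + √(29 + G))
s(h) = -5 - h
√(O(109) + s(-71 - 9)) = √((9 + √(29 + 109)) + (-5 - (-71 - 9))) = √((9 + √138) + (-5 - 1*(-80))) = √((9 + √138) + (-5 + 80)) = √((9 + √138) + 75) = √(84 + √138)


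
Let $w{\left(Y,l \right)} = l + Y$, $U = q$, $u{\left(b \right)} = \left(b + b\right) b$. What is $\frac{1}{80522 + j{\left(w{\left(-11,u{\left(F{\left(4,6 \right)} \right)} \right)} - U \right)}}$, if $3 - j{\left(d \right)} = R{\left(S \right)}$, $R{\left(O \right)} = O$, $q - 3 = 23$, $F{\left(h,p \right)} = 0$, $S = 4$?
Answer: $\frac{1}{80521} \approx 1.2419 \cdot 10^{-5}$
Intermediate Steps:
$u{\left(b \right)} = 2 b^{2}$ ($u{\left(b \right)} = 2 b b = 2 b^{2}$)
$q = 26$ ($q = 3 + 23 = 26$)
$U = 26$
$w{\left(Y,l \right)} = Y + l$
$j{\left(d \right)} = -1$ ($j{\left(d \right)} = 3 - 4 = -1$)
$\frac{1}{80522 + j{\left(w{\left(-11,u{\left(F{\left(4,6 \right)} \right)} \right)} - U \right)}} = \frac{1}{80522 - 1} = \frac{1}{80521}$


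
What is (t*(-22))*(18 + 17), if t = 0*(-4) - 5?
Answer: 3850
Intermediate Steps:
t = -5 (t = 0 - 5 = -5)
(t*(-22))*(18 + 17) = (-5*(-22))*(18 + 17) = 110*35 = 3850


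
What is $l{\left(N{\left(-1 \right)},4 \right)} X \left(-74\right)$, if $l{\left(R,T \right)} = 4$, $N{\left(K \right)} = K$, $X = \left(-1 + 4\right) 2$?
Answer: $-1776$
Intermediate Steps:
$X = 6$ ($X = 3 \cdot 2 = 6$)
$l{\left(N{\left(-1 \right)},4 \right)} X \left(-74\right) = 4 \cdot 6 \left(-74\right) = 24 \left(-74\right) = -1776$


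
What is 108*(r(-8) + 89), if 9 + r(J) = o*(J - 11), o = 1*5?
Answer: -1620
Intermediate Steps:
o = 5
r(J) = -64 + 5*J (r(J) = -9 + 5*(J - 11) = -9 + 5*(-11 + J) = -9 + (-55 + 5*J) = -64 + 5*J)
108*(r(-8) + 89) = 108*((-64 + 5*(-8)) + 89) = 108*((-64 - 40) + 89) = 108*(-104 + 89) = 108*(-15) = -1620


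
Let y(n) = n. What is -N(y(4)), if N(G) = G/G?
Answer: -1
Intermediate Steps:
N(G) = 1
-N(y(4)) = -1*1 = -1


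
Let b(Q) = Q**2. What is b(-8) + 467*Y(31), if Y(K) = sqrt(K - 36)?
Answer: 64 + 467*I*sqrt(5) ≈ 64.0 + 1044.2*I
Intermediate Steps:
Y(K) = sqrt(-36 + K)
b(-8) + 467*Y(31) = (-8)**2 + 467*sqrt(-36 + 31) = 64 + 467*sqrt(-5) = 64 + 467*(I*sqrt(5)) = 64 + 467*I*sqrt(5)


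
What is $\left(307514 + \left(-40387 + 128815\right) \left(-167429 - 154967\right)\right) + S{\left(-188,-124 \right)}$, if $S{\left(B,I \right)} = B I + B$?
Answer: $-28508502850$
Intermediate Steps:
$S{\left(B,I \right)} = B + B I$
$\left(307514 + \left(-40387 + 128815\right) \left(-167429 - 154967\right)\right) + S{\left(-188,-124 \right)} = \left(307514 + \left(-40387 + 128815\right) \left(-167429 - 154967\right)\right) - 188 \left(1 - 124\right) = \left(307514 + 88428 \left(-322396\right)\right) - -23124 = \left(307514 - 28508833488\right) + 23124 = -28508525974 + 23124 = -28508502850$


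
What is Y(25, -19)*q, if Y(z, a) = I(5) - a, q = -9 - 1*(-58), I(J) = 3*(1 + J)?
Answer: 1813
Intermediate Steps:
I(J) = 3 + 3*J
q = 49 (q = -9 + 58 = 49)
Y(z, a) = 18 - a (Y(z, a) = (3 + 3*5) - a = (3 + 15) - a = 18 - a)
Y(25, -19)*q = (18 - 1*(-19))*49 = (18 + 19)*49 = 37*49 = 1813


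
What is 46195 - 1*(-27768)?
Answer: 73963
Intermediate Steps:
46195 - 1*(-27768) = 46195 + 27768 = 73963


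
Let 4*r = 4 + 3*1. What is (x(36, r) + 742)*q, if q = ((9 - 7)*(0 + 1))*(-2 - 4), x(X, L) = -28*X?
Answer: 3192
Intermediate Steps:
r = 7/4 (r = (4 + 3*1)/4 = (4 + 3)/4 = (1/4)*7 = 7/4 ≈ 1.7500)
q = -12 (q = (2*1)*(-6) = 2*(-6) = -12)
(x(36, r) + 742)*q = (-28*36 + 742)*(-12) = (-1008 + 742)*(-12) = -266*(-12) = 3192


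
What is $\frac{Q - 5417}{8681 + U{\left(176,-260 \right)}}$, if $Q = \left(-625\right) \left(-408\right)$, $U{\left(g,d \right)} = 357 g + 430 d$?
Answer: $- \frac{249583}{40287} \approx -6.1951$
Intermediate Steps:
$Q = 255000$
$\frac{Q - 5417}{8681 + U{\left(176,-260 \right)}} = \frac{255000 - 5417}{8681 + \left(357 \cdot 176 + 430 \left(-260\right)\right)} = \frac{249583}{8681 + \left(62832 - 111800\right)} = \frac{249583}{8681 - 48968} = \frac{249583}{-40287} = 249583 \left(- \frac{1}{40287}\right) = - \frac{249583}{40287}$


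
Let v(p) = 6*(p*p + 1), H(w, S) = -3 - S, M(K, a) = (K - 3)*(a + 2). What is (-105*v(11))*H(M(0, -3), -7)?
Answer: -307440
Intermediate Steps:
M(K, a) = (-3 + K)*(2 + a)
v(p) = 6 + 6*p² (v(p) = 6*(p² + 1) = 6*(1 + p²) = 6 + 6*p²)
(-105*v(11))*H(M(0, -3), -7) = (-105*(6 + 6*11²))*(-3 - 1*(-7)) = (-105*(6 + 6*121))*(-3 + 7) = -105*(6 + 726)*4 = -105*732*4 = -76860*4 = -307440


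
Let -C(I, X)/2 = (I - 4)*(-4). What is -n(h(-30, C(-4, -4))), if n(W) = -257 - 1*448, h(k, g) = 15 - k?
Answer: 705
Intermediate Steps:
C(I, X) = -32 + 8*I (C(I, X) = -2*(I - 4)*(-4) = -2*(-4 + I)*(-4) = -2*(16 - 4*I) = -32 + 8*I)
n(W) = -705 (n(W) = -257 - 448 = -705)
-n(h(-30, C(-4, -4))) = -1*(-705) = 705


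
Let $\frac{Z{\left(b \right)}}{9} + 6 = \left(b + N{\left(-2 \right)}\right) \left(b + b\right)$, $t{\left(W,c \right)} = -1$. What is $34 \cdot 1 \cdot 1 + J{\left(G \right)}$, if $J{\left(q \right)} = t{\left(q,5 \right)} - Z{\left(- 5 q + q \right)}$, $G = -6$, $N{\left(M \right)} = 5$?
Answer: $-12441$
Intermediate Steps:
$Z{\left(b \right)} = -54 + 18 b \left(5 + b\right)$ ($Z{\left(b \right)} = -54 + 9 \left(b + 5\right) \left(b + b\right) = -54 + 9 \left(5 + b\right) 2 b = -54 + 9 \cdot 2 b \left(5 + b\right) = -54 + 18 b \left(5 + b\right)$)
$J{\left(q \right)} = 53 - 288 q^{2} + 360 q$ ($J{\left(q \right)} = -1 - \left(-54 + 18 \left(- 5 q + q\right)^{2} + 90 \left(- 5 q + q\right)\right) = -1 - \left(-54 + 18 \left(- 4 q\right)^{2} + 90 \left(- 4 q\right)\right) = -1 - \left(-54 + 18 \cdot 16 q^{2} - 360 q\right) = -1 - \left(-54 + 288 q^{2} - 360 q\right) = -1 - \left(-54 - 360 q + 288 q^{2}\right) = -1 + \left(54 - 288 q^{2} + 360 q\right) = 53 - 288 q^{2} + 360 q$)
$34 \cdot 1 \cdot 1 + J{\left(G \right)} = 34 \cdot 1 \cdot 1 + \left(53 - 288 \left(-6\right)^{2} + 360 \left(-6\right)\right) = 34 \cdot 1 - 12475 = 34 - 12475 = -12441$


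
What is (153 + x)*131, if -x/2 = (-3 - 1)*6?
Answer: 26331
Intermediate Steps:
x = 48 (x = -2*(-3 - 1)*6 = -(-8)*6 = -2*(-24) = 48)
(153 + x)*131 = (153 + 48)*131 = 201*131 = 26331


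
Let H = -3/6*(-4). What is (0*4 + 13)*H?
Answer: 26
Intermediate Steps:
H = 2 (H = -3/6*(-4) = -3*1/6*(-4) = -1/2*(-4) = 2)
(0*4 + 13)*H = (0*4 + 13)*2 = (0 + 13)*2 = 13*2 = 26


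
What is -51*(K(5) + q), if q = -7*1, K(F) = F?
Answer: 102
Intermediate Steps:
q = -7
-51*(K(5) + q) = -51*(5 - 7) = -51*(-2) = 102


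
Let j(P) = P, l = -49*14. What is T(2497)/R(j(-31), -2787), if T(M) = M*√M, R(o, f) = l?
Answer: -2497*√2497/686 ≈ -181.89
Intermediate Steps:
l = -686
R(o, f) = -686
T(M) = M^(3/2)
T(2497)/R(j(-31), -2787) = 2497^(3/2)/(-686) = (2497*√2497)*(-1/686) = -2497*√2497/686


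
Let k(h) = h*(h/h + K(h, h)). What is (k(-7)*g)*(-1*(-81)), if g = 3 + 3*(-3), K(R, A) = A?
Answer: -20412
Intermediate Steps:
g = -6 (g = 3 - 9 = -6)
k(h) = h*(1 + h) (k(h) = h*(h/h + h) = h*(1 + h))
(k(-7)*g)*(-1*(-81)) = (-7*(1 - 7)*(-6))*(-1*(-81)) = (-7*(-6)*(-6))*81 = (42*(-6))*81 = -252*81 = -20412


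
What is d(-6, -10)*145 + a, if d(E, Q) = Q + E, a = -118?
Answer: -2438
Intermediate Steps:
d(E, Q) = E + Q
d(-6, -10)*145 + a = (-6 - 10)*145 - 118 = -16*145 - 118 = -2320 - 118 = -2438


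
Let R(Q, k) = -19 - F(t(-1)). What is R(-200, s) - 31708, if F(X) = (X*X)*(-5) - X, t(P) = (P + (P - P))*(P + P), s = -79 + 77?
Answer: -31705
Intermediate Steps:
s = -2
t(P) = 2*P² (t(P) = (P + 0)*(2*P) = P*(2*P) = 2*P²)
F(X) = -X - 5*X² (F(X) = X²*(-5) - X = -5*X² - X = -X - 5*X²)
R(Q, k) = 3 (R(Q, k) = -19 - (-1)*2*(-1)²*(1 + 5*(2*(-1)²)) = -19 - (-1)*2*1*(1 + 5*(2*1)) = -19 - (-1)*2*(1 + 5*2) = -19 - (-1)*2*(1 + 10) = -19 - (-1)*2*11 = -19 - 1*(-22) = -19 + 22 = 3)
R(-200, s) - 31708 = 3 - 31708 = -31705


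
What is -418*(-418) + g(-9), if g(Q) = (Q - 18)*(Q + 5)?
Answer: 174832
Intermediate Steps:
g(Q) = (-18 + Q)*(5 + Q)
-418*(-418) + g(-9) = -418*(-418) + (-90 + (-9)² - 13*(-9)) = 174724 + (-90 + 81 + 117) = 174724 + 108 = 174832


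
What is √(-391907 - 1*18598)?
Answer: I*√410505 ≈ 640.71*I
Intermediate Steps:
√(-391907 - 1*18598) = √(-391907 - 18598) = √(-410505) = I*√410505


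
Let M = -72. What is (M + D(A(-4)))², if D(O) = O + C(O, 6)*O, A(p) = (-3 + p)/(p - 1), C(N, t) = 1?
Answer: 119716/25 ≈ 4788.6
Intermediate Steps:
A(p) = (-3 + p)/(-1 + p)
D(O) = 2*O (D(O) = O + 1*O = O + O = 2*O)
(M + D(A(-4)))² = (-72 + 2*((-3 - 4)/(-1 - 4)))² = (-72 + 2*(-7/(-5)))² = (-72 + 2*(-⅕*(-7)))² = (-72 + 2*(7/5))² = (-72 + 14/5)² = (-346/5)² = 119716/25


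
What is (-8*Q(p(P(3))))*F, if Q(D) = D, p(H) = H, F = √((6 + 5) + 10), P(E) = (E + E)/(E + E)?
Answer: -8*√21 ≈ -36.661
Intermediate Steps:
P(E) = 1 (P(E) = (2*E)/((2*E)) = (2*E)*(1/(2*E)) = 1)
F = √21 (F = √(11 + 10) = √21 ≈ 4.5826)
(-8*Q(p(P(3))))*F = (-8*1)*√21 = -8*√21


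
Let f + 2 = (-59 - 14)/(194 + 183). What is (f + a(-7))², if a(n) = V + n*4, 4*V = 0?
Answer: 129572689/142129 ≈ 911.66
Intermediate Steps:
V = 0 (V = (¼)*0 = 0)
a(n) = 4*n (a(n) = 0 + n*4 = 0 + 4*n = 4*n)
f = -827/377 (f = -2 + (-59 - 14)/(194 + 183) = -2 - 73/377 = -827/377 ≈ -2.1936)
(f + a(-7))² = (-827/377 + 4*(-7))² = (-827/377 - 28)² = (-11383/377)² = 129572689/142129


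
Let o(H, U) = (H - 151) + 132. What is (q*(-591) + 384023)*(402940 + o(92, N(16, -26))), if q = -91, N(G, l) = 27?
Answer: 176440703452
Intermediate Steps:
o(H, U) = -19 + H (o(H, U) = (-151 + H) + 132 = -19 + H)
(q*(-591) + 384023)*(402940 + o(92, N(16, -26))) = (-91*(-591) + 384023)*(402940 + (-19 + 92)) = (53781 + 384023)*(402940 + 73) = 437804*403013 = 176440703452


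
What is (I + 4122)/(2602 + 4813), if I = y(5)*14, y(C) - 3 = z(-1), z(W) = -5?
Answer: 4094/7415 ≈ 0.55212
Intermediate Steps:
y(C) = -2 (y(C) = 3 - 5 = -2)
I = -28 (I = -2*14 = -28)
(I + 4122)/(2602 + 4813) = (-28 + 4122)/(2602 + 4813) = 4094/7415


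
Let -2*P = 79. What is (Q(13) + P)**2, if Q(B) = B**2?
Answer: 67081/4 ≈ 16770.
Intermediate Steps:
P = -79/2 (P = -1/2*79 = -79/2 ≈ -39.500)
(Q(13) + P)**2 = (13**2 - 79/2)**2 = (169 - 79/2)**2 = (259/2)**2 = 67081/4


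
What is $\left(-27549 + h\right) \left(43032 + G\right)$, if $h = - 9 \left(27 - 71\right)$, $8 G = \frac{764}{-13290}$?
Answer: $- \frac{10352446629819}{8860} \approx -1.1684 \cdot 10^{9}$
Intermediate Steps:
$G = - \frac{191}{26580}$ ($G = \frac{764 \frac{1}{-13290}}{8} = \frac{764 \left(- \frac{1}{13290}\right)}{8} = \frac{1}{8} \left(- \frac{382}{6645}\right) = - \frac{191}{26580} \approx -0.0071859$)
$h = 396$ ($h = \left(-9\right) \left(-44\right) = 396$)
$\left(-27549 + h\right) \left(43032 + G\right) = \left(-27549 + 396\right) \left(43032 - \frac{191}{26580}\right) = \left(-27153\right) \frac{1143790369}{26580} = - \frac{10352446629819}{8860}$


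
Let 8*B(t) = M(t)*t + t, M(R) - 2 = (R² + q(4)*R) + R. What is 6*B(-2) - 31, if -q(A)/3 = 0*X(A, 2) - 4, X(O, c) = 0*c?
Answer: -5/2 ≈ -2.5000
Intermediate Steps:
X(O, c) = 0
q(A) = 12 (q(A) = -3*(0*0 - 4) = -3*(0 - 4) = -3*(-4) = 12)
M(R) = 2 + R² + 13*R (M(R) = 2 + ((R² + 12*R) + R) = 2 + (R² + 13*R) = 2 + R² + 13*R)
B(t) = t/8 + t*(2 + t² + 13*t)/8 (B(t) = ((2 + t² + 13*t)*t + t)/8 = (t*(2 + t² + 13*t) + t)/8 = (t + t*(2 + t² + 13*t))/8 = t/8 + t*(2 + t² + 13*t)/8)
6*B(-2) - 31 = 6*((⅛)*(-2)*(3 + (-2)² + 13*(-2))) - 31 = 6*((⅛)*(-2)*(3 + 4 - 26)) - 31 = 6*((⅛)*(-2)*(-19)) - 31 = 6*(19/4) - 31 = 57/2 - 31 = -5/2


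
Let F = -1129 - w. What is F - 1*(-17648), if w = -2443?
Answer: 18962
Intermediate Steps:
F = 1314 (F = -1129 - 1*(-2443) = -1129 + 2443 = 1314)
F - 1*(-17648) = 1314 - 1*(-17648) = 1314 + 17648 = 18962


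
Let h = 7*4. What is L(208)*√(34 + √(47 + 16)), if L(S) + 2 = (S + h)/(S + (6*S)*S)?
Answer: -129837*√(34 + 3*√7)/64948 ≈ -12.946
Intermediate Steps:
h = 28
L(S) = -2 + (28 + S)/(S + 6*S²) (L(S) = -2 + (S + 28)/(S + (6*S)*S) = -2 + (28 + S)/(S + 6*S²))
L(208)*√(34 + √(47 + 16)) = ((28 - 1*208 - 12*208²)/(208*(1 + 6*208)))*√(34 + √(47 + 16)) = ((28 - 208 - 12*43264)/(208*(1 + 1248)))*√(34 + √63) = ((1/208)*(28 - 208 - 519168)/1249)*√(34 + 3*√7) = ((1/208)*(1/1249)*(-519348))*√(34 + 3*√7) = -129837*√(34 + 3*√7)/64948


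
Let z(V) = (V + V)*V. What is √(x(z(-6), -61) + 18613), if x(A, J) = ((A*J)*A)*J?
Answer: √19308277 ≈ 4394.1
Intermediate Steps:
z(V) = 2*V² (z(V) = (2*V)*V = 2*V²)
x(A, J) = A²*J² (x(A, J) = (J*A²)*J = A²*J²)
√(x(z(-6), -61) + 18613) = √((2*(-6)²)²*(-61)² + 18613) = √((2*36)²*3721 + 18613) = √(72²*3721 + 18613) = √(5184*3721 + 18613) = √(19289664 + 18613) = √19308277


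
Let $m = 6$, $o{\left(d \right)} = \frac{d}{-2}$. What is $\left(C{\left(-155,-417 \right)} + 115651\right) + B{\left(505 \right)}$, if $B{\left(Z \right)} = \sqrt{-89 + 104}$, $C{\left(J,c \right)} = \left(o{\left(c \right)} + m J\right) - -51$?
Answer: $\frac{229961}{2} + \sqrt{15} \approx 1.1498 \cdot 10^{5}$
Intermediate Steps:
$o{\left(d \right)} = - \frac{d}{2}$ ($o{\left(d \right)} = d \left(- \frac{1}{2}\right) = - \frac{d}{2}$)
$C{\left(J,c \right)} = 51 + 6 J - \frac{c}{2}$ ($C{\left(J,c \right)} = \left(- \frac{c}{2} + 6 J\right) - -51 = \left(6 J - \frac{c}{2}\right) + 51 = 51 + 6 J - \frac{c}{2}$)
$B{\left(Z \right)} = \sqrt{15}$
$\left(C{\left(-155,-417 \right)} + 115651\right) + B{\left(505 \right)} = \left(\left(51 + 6 \left(-155\right) - - \frac{417}{2}\right) + 115651\right) + \sqrt{15} = \left(\left(51 - 930 + \frac{417}{2}\right) + 115651\right) + \sqrt{15} = \left(- \frac{1341}{2} + 115651\right) + \sqrt{15} = \frac{229961}{2} + \sqrt{15}$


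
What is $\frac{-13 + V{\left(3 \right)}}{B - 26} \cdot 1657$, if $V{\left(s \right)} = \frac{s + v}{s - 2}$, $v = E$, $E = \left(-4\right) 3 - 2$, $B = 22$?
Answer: $9942$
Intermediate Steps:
$E = -14$ ($E = -12 - 2 = -14$)
$v = -14$
$V{\left(s \right)} = \frac{-14 + s}{-2 + s}$ ($V{\left(s \right)} = \frac{s - 14}{s - 2} = \frac{-14 + s}{-2 + s}$)
$\frac{-13 + V{\left(3 \right)}}{B - 26} \cdot 1657 = \frac{-13 + \frac{-14 + 3}{-2 + 3}}{22 - 26} \cdot 1657 = \frac{-13 + 1^{-1} \left(-11\right)}{-4} \cdot 1657 = \left(-13 + 1 \left(-11\right)\right) \left(- \frac{1}{4}\right) 1657 = \left(-13 - 11\right) \left(- \frac{1}{4}\right) 1657 = \left(-24\right) \left(- \frac{1}{4}\right) 1657 = 6 \cdot 1657 = 9942$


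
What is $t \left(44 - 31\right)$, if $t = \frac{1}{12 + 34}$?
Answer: $\frac{13}{46} \approx 0.28261$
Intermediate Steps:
$t = \frac{1}{46} \approx 0.021739$
$t \left(44 - 31\right) = \frac{44 - 31}{46} = \frac{1}{46} \cdot 13 = \frac{13}{46}$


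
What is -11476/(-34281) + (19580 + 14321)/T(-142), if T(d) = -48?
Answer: -387203111/548496 ≈ -705.94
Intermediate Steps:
-11476/(-34281) + (19580 + 14321)/T(-142) = -11476/(-34281) + (19580 + 14321)/(-48) = -11476*(-1/34281) + 33901*(-1/48) = 11476/34281 - 33901/48 = -387203111/548496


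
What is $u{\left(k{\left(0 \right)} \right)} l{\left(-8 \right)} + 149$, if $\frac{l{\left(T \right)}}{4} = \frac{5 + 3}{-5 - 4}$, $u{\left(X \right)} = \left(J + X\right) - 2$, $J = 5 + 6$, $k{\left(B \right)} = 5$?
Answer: $\frac{893}{9} \approx 99.222$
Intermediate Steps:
$J = 11$
$u{\left(X \right)} = 9 + X$ ($u{\left(X \right)} = \left(11 + X\right) - 2 = 9 + X$)
$l{\left(T \right)} = - \frac{32}{9}$ ($l{\left(T \right)} = 4 \frac{5 + 3}{-5 - 4} = 4 \frac{8}{-9} = 4 \cdot 8 \left(- \frac{1}{9}\right) = 4 \left(- \frac{8}{9}\right) = - \frac{32}{9}$)
$u{\left(k{\left(0 \right)} \right)} l{\left(-8 \right)} + 149 = \left(9 + 5\right) \left(- \frac{32}{9}\right) + 149 = 14 \left(- \frac{32}{9}\right) + 149 = - \frac{448}{9} + 149 = \frac{893}{9}$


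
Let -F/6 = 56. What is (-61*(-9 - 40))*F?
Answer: -1004304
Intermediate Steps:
F = -336 (F = -6*56 = -336)
(-61*(-9 - 40))*F = -61*(-9 - 40)*(-336) = -61*(-49)*(-336) = 2989*(-336) = -1004304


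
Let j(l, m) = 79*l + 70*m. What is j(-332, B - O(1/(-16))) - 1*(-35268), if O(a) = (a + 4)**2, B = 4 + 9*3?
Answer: 1295965/128 ≈ 10125.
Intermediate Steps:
B = 31 (B = 4 + 27 = 31)
O(a) = (4 + a)**2
j(l, m) = 70*m + 79*l
j(-332, B - O(1/(-16))) - 1*(-35268) = (70*(31 - (4 + 1/(-16))**2) + 79*(-332)) - 1*(-35268) = (70*(31 - (4 - 1/16)**2) - 26228) + 35268 = (70*(31 - (63/16)**2) - 26228) + 35268 = (70*(31 - 1*3969/256) - 26228) + 35268 = (70*(31 - 3969/256) - 26228) + 35268 = (70*(3967/256) - 26228) + 35268 = (138845/128 - 26228) + 35268 = -3218339/128 + 35268 = 1295965/128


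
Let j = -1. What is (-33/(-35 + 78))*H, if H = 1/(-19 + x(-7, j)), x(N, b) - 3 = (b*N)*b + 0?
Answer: 33/989 ≈ 0.033367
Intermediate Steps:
x(N, b) = 3 + N*b² (x(N, b) = 3 + ((b*N)*b + 0) = 3 + ((N*b)*b + 0) = 3 + (N*b² + 0) = 3 + N*b²)
H = -1/23 (H = 1/(-19 + (3 - 7*(-1)²)) = 1/(-19 + (3 - 7*1)) = 1/(-19 + (3 - 7)) = 1/(-19 - 4) = 1/(-23) = -1/23 ≈ -0.043478)
(-33/(-35 + 78))*H = (-33/(-35 + 78))*(-1/23) = (-33/43)*(-1/23) = ((1/43)*(-33))*(-1/23) = -33/43*(-1/23) = 33/989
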